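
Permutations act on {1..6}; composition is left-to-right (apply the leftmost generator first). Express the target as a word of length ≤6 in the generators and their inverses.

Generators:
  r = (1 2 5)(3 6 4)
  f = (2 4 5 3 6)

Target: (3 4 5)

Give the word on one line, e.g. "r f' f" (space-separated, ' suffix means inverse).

r f' r f' r'

  after r: (1 2 5)(3 6 4)
  after f': (1 6 2 4 5)
  after r: (1 4)(2 3 6 5)
  after f': (1 2 5 6 4)
  after r': (3 4 5)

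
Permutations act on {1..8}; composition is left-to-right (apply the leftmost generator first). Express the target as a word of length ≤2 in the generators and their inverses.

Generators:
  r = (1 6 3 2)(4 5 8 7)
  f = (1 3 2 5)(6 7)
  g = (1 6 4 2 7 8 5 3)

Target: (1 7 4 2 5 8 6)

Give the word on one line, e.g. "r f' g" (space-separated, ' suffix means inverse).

r f'

  after r: (1 6 3 2)(4 5 8 7)
  after f': (1 7 4 2 5 8 6)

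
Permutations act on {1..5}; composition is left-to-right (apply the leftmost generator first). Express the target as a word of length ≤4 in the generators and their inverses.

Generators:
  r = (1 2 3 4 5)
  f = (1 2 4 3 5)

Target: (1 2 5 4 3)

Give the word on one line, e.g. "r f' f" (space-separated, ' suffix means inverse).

  after f: (1 2 4 3 5)
  after r: (1 3)(2 5)
  after r: (1 4 5 3 2)
  after f': (1 2 5 4 3)

f r r f'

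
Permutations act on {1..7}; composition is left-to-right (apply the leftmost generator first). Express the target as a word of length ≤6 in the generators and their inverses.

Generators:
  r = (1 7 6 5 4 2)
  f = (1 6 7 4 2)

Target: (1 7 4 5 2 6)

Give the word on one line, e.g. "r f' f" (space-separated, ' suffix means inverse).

  after r': (1 2 4 5 6 7)
  after f: (4 5 7 6)
  after f: (1 6 2)(4 5)
  after f: (1 7 4 5 2 6)

r' f f f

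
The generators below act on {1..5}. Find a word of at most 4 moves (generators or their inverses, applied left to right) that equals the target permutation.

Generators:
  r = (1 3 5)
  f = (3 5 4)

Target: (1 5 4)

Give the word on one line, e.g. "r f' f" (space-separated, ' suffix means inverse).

  after f: (3 5 4)
  after r': (1 5 4)

f r'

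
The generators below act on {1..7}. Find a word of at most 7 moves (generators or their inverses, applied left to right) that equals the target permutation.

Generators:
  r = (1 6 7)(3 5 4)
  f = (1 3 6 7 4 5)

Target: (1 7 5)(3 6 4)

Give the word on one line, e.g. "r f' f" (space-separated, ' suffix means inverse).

r' r' f' f' r'

  after r': (1 7 6)(3 4 5)
  after r': (1 6 7)(3 5 4)
  after f': (1 3 4)(5 7)
  after f': (3 7 4 5 6)
  after r': (1 7 5)(3 6 4)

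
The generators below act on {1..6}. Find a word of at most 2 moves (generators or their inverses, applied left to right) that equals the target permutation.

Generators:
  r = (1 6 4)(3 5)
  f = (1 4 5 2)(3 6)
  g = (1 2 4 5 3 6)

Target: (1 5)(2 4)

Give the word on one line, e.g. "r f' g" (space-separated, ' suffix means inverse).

  after f: (1 4 5 2)(3 6)
  after f: (1 5)(2 4)

f f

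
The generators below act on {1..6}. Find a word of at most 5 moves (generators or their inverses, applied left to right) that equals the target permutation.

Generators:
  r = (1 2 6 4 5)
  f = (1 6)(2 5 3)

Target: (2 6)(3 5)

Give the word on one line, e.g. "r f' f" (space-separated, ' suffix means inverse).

  after r': (1 5 4 6 2)
  after f: (1 3 2 6 5 4)
  after r: (1 3 6)(2 4)
  after f: (1 2 4 5 3)
  after r': (2 6)(3 5)

r' f r f r'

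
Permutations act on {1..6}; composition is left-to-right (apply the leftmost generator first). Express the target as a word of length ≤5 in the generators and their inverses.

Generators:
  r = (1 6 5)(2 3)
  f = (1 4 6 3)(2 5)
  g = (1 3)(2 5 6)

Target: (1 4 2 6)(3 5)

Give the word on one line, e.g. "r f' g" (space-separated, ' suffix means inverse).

g' f f r

  after g': (1 3)(2 6 5)
  after f: (2 3 4 6)
  after f: (1 4 3 6 5 2)
  after r: (1 4 2 6)(3 5)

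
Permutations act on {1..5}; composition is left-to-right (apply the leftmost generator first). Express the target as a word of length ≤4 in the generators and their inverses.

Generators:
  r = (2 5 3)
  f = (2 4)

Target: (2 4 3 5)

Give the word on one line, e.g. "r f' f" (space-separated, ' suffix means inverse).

f' r'

  after f': (2 4)
  after r': (2 4 3 5)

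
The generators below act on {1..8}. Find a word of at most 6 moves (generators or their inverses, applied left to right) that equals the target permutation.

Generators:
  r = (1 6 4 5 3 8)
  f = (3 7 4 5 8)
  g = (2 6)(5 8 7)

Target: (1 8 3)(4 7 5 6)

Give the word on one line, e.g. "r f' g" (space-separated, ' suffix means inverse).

  after r: (1 6 4 5 3 8)
  after f': (1 6 7 3 5 8)
  after f': (1 6 3 4 7 8)
  after r': (3 6 5 4 7)
  after r': (1 8 3)(4 7 5 6)

r f' f' r' r'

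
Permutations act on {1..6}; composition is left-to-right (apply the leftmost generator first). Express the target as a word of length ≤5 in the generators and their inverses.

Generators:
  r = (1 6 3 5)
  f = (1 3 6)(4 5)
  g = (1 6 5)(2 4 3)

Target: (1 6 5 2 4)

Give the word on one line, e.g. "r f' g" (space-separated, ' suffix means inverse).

  after r: (1 6 3 5)
  after f: (3 4 5)
  after g: (1 6 5 2 4)

r f g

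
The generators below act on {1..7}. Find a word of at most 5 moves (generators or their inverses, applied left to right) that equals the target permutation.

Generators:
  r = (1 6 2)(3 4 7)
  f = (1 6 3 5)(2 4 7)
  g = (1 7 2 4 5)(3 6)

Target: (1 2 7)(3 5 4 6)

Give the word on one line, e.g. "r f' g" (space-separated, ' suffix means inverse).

g f' g'

  after g: (1 7 2 4 5)(3 6)
  after f': (1 4 3)
  after g': (1 2 7)(3 5 4 6)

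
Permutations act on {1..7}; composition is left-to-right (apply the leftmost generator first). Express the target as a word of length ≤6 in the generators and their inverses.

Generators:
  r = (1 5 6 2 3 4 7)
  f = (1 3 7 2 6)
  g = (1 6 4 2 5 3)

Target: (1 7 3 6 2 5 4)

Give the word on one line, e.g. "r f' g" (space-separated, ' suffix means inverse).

f g r' g'

  after f: (1 3 7 2 6)
  after g: (2 4)(3 7 5)
  after r': (1 7)(2 3 4 6 5)
  after g': (1 7 3 6 2 5 4)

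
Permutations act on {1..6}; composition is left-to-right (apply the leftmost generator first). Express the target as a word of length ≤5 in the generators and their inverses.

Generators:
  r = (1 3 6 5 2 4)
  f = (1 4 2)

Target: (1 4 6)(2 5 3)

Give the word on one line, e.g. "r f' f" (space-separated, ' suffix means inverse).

  after f': (1 2 4)
  after f': (1 4 2)
  after r': (1 2 4 5 6 3)
  after f: (3 4 5 6)
  after r': (1 4 6)(2 5 3)

f' f' r' f r'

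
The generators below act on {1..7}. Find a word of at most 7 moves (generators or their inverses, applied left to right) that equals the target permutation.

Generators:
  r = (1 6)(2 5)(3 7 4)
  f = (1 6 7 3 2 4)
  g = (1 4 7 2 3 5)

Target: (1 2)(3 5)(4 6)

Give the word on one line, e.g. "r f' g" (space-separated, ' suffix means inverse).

g' g' f g f

  after g': (1 5 3 2 7 4)
  after g': (1 3 7)(2 4 5)
  after f: (1 2)(4 5)(6 7)
  after g: (1 3 5 7 6 2 4)
  after f: (1 2)(3 5)(4 6)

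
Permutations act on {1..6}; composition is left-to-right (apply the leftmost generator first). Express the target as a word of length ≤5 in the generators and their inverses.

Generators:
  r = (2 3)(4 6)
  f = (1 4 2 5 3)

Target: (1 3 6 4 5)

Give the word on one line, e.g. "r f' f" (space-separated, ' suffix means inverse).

  after f': (1 3 5 2 4)
  after f': (1 5 4 3 2)
  after f': (1 2 3 4 5)
  after r: (1 3 6 4 5)

f' f' f' r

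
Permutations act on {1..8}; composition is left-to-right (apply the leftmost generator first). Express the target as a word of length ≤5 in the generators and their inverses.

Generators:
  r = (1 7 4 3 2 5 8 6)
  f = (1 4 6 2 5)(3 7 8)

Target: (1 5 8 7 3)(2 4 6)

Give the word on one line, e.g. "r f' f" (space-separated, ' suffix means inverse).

  after r': (1 6 8 5 2 3 4 7)
  after f: (1 2 7 4 8)(3 6)
  after r: (1 5 8 7 3)(2 4 6)

r' f r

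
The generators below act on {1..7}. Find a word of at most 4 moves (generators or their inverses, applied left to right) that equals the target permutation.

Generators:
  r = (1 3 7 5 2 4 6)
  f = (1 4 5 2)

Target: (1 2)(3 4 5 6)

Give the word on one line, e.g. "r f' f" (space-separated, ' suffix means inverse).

f r' f' r

  after f: (1 4 5 2)
  after r': (1 2 6 4 7 3)
  after f': (1 5 4 7 3 2 6)
  after r: (1 2)(3 4 5 6)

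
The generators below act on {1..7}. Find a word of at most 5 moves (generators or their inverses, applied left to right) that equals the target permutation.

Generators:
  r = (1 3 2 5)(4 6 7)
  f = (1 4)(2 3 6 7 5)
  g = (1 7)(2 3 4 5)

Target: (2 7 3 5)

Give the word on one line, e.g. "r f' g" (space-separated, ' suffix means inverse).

f r f f r

  after f: (1 4)(2 3 6 7 5)
  after r: (1 6 4 3 7)
  after f: (1 7 4 6)(2 3 5)
  after f: (1 5 3 2 6 4 7)
  after r: (2 7 3 5)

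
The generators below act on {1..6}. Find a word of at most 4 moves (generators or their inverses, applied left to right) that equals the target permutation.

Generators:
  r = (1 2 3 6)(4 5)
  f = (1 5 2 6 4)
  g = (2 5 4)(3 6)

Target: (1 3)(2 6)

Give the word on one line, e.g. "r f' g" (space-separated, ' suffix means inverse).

r' r'

  after r': (1 6 3 2)(4 5)
  after r': (1 3)(2 6)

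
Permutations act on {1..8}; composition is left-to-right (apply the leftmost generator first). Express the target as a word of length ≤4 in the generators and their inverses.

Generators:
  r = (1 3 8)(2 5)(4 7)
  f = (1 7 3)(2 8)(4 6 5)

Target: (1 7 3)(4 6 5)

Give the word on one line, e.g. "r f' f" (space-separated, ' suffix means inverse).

  after f': (1 3 7)(2 8)(4 5 6)
  after f': (1 7 3)(4 6 5)

f' f'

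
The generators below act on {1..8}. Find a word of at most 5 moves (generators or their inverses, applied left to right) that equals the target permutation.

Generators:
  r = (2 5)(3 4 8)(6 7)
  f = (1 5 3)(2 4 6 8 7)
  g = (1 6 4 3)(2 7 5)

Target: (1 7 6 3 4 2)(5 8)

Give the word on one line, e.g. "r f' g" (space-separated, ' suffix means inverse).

  after r': (2 5)(3 8 4)(6 7)
  after g: (1 6 5 7 4)(3 8)
  after r': (1 7 3 4)(2 5 6)
  after f: (1 2 3 6 4 5 8 7)
  after g: (1 7 6 3 4 2)(5 8)

r' g r' f g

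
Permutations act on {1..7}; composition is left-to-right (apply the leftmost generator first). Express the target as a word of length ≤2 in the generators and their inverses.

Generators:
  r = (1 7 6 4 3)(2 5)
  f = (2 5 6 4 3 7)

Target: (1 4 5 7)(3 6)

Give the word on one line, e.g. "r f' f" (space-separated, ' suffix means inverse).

  after r': (1 3 4 6 7)(2 5)
  after f': (1 4 5 7)(3 6)

r' f'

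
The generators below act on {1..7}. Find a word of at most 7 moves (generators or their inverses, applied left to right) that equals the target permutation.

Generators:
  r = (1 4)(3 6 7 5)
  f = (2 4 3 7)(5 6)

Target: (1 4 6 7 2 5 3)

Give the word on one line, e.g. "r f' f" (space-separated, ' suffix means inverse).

r' r' f f r'

  after r': (1 4)(3 5 7 6)
  after r': (3 7)(5 6)
  after f: (2 4 3)
  after f: (2 3 4 7)(5 6)
  after r': (1 4 6 7 2 5 3)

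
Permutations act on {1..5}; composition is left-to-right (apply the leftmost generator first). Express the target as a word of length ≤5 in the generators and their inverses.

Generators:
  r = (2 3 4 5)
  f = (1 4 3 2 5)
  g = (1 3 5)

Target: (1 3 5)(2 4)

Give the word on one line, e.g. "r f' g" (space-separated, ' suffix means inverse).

r f' g'

  after r: (2 3 4 5)
  after f': (1 5 3)(2 4)
  after g': (1 3 5)(2 4)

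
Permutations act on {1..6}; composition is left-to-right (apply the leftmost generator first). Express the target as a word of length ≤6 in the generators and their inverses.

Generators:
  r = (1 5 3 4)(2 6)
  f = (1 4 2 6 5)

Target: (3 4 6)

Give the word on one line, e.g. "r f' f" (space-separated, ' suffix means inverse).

  after r': (1 4 3 5)(2 6)
  after f': (3 6 4)
  after r': (1 4 5)(2 6 3)
  after f': (3 4 6)

r' f' r' f'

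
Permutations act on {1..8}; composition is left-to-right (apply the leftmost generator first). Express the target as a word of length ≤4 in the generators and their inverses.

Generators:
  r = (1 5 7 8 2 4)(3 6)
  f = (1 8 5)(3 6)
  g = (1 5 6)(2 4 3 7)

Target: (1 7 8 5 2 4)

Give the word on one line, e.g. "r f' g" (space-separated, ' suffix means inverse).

f' r

  after f': (1 5 8)(3 6)
  after r: (1 7 8 5 2 4)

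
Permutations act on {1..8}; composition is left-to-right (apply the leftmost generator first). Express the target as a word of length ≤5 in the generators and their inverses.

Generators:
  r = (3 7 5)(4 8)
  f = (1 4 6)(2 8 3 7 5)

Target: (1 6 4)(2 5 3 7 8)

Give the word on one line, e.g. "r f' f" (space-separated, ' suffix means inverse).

r r f'

  after r: (3 7 5)(4 8)
  after r: (3 5 7)
  after f': (1 6 4)(2 5 3 7 8)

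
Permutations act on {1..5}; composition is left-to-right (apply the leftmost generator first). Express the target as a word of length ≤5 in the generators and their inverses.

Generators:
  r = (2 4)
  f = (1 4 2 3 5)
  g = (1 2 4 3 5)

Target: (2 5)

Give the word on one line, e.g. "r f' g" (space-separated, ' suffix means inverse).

  after f': (1 5 3 2 4)
  after g': (1 3)(4 5)
  after f: (1 5 2 3 4)
  after r': (1 5 4)(2 3)
  after f: (2 5)

f' g' f r' f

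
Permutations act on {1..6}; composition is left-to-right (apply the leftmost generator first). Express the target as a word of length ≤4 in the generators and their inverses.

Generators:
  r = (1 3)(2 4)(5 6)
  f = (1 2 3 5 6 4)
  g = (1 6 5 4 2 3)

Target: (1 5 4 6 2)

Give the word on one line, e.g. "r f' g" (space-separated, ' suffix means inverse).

g' f

  after g': (1 3 2 4 5 6)
  after f: (1 5 4 6 2)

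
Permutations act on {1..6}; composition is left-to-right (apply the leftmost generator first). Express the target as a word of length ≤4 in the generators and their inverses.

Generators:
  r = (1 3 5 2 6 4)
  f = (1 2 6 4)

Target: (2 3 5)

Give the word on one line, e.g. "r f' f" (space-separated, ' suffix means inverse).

  after f: (1 2 6 4)
  after f: (1 6)(2 4)
  after f: (1 4 6 2)
  after r: (2 3 5)

f f f r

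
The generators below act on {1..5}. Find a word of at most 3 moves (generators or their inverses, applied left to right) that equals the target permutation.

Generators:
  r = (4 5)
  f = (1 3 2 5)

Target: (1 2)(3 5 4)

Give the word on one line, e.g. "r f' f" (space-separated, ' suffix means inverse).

  after r': (4 5)
  after f': (1 5 4 2 3)
  after f': (1 2)(3 5 4)

r' f' f'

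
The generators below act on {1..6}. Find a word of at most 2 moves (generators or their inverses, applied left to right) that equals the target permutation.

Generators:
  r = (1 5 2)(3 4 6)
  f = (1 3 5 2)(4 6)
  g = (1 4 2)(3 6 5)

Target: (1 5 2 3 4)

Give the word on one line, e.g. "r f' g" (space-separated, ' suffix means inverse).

  after r': (1 2 5)(3 6 4)
  after f': (1 5 2 3 4)

r' f'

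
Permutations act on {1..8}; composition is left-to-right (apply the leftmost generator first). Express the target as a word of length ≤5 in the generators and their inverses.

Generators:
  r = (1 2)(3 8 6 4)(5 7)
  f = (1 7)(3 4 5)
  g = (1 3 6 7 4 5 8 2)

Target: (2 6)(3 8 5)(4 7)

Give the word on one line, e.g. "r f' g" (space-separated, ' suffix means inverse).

  after r': (1 2)(3 4 6 8)(5 7)
  after r': (3 6)(4 8)
  after g': (1 2 8 7 6)(4 5)
  after r: (2 6)(3 8 5)(4 7)

r' r' g' r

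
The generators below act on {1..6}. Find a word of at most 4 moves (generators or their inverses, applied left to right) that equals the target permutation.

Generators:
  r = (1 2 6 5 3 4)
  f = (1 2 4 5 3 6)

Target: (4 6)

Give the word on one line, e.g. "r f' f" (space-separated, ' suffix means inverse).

f r f

  after f: (1 2 4 5 3 6)
  after r: (1 6 2)(3 5 4)
  after f: (4 6)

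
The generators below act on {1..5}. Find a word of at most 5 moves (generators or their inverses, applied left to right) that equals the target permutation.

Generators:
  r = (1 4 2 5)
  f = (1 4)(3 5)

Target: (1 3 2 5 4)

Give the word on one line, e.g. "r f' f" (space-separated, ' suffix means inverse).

r f r' f'

  after r: (1 4 2 5)
  after f: (2 3 5 4)
  after r': (1 5)(2 3)
  after f': (1 3 2 5 4)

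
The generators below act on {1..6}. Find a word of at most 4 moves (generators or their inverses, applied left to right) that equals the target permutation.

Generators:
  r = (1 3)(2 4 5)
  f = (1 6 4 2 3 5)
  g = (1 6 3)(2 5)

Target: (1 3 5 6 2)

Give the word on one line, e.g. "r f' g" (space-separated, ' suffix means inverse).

g r' f' g'

  after g: (1 6 3)(2 5)
  after r': (1 6)(2 4)
  after f': (2 6 5 3)
  after g': (1 3 5 6 2)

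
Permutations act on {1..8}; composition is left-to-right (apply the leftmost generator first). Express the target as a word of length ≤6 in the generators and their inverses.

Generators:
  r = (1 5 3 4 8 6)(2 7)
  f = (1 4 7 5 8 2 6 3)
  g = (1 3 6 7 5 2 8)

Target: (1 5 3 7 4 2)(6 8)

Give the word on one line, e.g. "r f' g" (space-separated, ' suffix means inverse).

  after r': (1 6 8 4 3 5)(2 7)
  after f: (1 3 8 7 6 2 5 4)
  after r: (1 4 5 8 2 3 6 7)
  after f': (2 6 4 7 3)
  after r: (1 5 3 7 4 2)(6 8)

r' f r f' r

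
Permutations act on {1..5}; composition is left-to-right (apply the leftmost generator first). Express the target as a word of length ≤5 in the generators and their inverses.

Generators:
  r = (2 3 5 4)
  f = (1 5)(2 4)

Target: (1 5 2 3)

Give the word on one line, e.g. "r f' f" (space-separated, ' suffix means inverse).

  after f': (1 5)(2 4)
  after r: (1 4 3 5)
  after f: (1 2 4 3)
  after r': (1 4 2 5 3)
  after r': (1 5 2 3)

f' r f r' r'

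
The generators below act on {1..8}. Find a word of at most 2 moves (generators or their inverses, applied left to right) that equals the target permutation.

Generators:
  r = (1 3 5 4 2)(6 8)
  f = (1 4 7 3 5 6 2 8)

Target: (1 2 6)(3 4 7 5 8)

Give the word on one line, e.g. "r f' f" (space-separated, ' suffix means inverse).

f r

  after f: (1 4 7 3 5 6 2 8)
  after r: (1 2 6)(3 4 7 5 8)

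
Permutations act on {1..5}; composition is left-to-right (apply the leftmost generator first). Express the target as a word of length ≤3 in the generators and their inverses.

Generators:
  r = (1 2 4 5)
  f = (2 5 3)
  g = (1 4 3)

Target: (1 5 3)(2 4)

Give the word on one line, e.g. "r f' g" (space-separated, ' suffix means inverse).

  after r': (1 5 4 2)
  after g': (1 5)(2 3 4)
  after g': (1 5 3)(2 4)

r' g' g'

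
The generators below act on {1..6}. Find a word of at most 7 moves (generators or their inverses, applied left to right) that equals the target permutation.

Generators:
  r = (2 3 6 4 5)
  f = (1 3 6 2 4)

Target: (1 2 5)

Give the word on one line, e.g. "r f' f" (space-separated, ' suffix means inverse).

  after f': (1 4 2 6 3)
  after r: (1 5 2 4 3)
  after f': (1 5 6 3 4)
  after r': (1 4)(2 5 3 6)
  after f': (1 2 5)

f' r f' r' f'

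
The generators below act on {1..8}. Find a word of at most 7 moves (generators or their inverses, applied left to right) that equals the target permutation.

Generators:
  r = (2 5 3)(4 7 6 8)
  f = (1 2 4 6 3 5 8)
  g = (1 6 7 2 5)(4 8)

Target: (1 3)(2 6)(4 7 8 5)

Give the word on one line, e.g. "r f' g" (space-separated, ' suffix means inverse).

  after g: (1 6 7 2 5)(4 8)
  after r: (1 8 7 5)(2 3)
  after r: (1 4 7 3 5)(6 8)
  after f: (1 6)(2 4 7 5)(3 8)
  after f: (1 3)(2 6)(4 7 8 5)

g r r f f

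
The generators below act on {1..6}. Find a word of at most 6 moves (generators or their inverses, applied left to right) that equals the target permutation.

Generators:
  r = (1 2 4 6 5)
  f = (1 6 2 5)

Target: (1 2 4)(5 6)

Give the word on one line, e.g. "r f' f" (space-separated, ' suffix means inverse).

f f r r f

  after f: (1 6 2 5)
  after f: (1 2)(5 6)
  after r: (1 4 6)
  after r: (1 6 2 4 5)
  after f: (1 2 4)(5 6)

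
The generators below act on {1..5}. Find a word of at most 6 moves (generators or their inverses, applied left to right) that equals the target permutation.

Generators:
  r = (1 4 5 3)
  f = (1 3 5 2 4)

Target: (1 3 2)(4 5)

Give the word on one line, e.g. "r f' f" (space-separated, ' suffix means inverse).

  after f': (1 4 2 5 3)
  after r: (1 5)(2 3 4)
  after r: (1 3 5 4 2)
  after f: (1 5)(2 3)
  after r: (1 3 2)(4 5)

f' r r f r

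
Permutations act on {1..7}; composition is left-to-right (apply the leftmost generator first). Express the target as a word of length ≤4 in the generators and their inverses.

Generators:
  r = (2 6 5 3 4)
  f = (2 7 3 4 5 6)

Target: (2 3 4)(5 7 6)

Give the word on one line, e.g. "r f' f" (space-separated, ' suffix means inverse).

f r' f

  after f: (2 7 3 4 5 6)
  after r': (2 7 5)(4 6)
  after f: (2 3 4)(5 7 6)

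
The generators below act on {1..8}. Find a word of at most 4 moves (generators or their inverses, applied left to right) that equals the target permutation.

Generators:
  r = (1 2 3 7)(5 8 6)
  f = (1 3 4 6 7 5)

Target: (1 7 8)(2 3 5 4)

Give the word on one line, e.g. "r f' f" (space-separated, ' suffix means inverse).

  after f': (1 5 7 6 4 3)
  after r': (1 6 4 2)(3 7 8 5)
  after f: (1 7 8)(2 3 5 4)

f' r' f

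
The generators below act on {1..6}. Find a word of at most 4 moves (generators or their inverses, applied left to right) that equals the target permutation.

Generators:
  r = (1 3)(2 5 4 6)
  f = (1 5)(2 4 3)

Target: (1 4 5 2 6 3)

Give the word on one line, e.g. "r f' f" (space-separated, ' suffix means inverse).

  after f': (1 5)(2 3 4)
  after f': (2 4 3)
  after r: (1 3 5 4)(2 6)
  after f': (1 4 5 2 6 3)

f' f' r f'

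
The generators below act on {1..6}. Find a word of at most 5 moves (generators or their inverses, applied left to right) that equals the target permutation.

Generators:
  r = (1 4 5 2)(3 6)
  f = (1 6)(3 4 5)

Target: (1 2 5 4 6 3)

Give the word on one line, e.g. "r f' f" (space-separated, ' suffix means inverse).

r' f' f' f'

  after r': (1 2 5 4)(3 6)
  after f': (1 2 4 6 5 3)
  after f': (1 2 3 6 4)
  after f': (1 2 5 4 6 3)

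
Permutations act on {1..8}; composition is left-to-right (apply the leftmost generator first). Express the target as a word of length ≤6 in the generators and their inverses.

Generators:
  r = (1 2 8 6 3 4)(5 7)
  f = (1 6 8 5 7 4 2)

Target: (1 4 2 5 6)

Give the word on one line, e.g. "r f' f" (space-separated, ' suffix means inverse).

r' r' f' r

  after r': (1 4 3 6 8 2)(5 7)
  after r': (1 3 8)(2 4 6)
  after f': (1 3 6 4)(2 7 5 8)
  after r: (1 4 2 5 6)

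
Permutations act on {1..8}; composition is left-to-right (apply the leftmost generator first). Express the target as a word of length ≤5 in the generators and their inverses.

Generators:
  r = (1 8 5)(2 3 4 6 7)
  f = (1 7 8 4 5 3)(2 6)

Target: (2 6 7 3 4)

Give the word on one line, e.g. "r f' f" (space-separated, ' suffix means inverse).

r r f' f' r'

  after r: (1 8 5)(2 3 4 6 7)
  after r: (1 5 8)(2 4 7 3 6)
  after f': (1 4)(2 8 3)(5 7)
  after f': (1 8 5)(2 7 4 3 6)
  after r': (2 6 7 3 4)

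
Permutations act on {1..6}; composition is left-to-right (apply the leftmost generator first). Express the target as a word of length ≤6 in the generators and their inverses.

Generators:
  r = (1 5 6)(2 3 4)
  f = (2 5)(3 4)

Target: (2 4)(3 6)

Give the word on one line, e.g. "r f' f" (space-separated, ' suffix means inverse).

r' f' r f f

  after r': (1 6 5)(2 4 3)
  after f': (1 6 2 3 5)
  after r: (2 4)(3 6)
  after f: (2 3 6 4 5)
  after f: (2 4)(3 6)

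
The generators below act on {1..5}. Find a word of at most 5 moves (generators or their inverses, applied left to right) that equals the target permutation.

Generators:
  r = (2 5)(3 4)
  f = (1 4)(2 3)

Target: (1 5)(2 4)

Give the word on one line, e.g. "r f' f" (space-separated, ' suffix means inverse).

f r f' r f'

  after f: (1 4)(2 3)
  after r: (1 3 5 2 4)
  after f': (1 2)(3 5)
  after r: (1 5 4 3 2)
  after f': (1 5)(2 4)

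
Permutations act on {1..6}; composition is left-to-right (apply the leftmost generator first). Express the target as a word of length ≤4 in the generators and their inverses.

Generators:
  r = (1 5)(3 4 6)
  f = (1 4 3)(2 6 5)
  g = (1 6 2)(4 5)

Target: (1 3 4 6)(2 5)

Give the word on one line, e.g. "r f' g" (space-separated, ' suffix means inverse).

  after f': (1 3 4)(2 5 6)
  after g': (1 3 5)(2 4)
  after g': (1 3 4 6)(2 5)

f' g' g'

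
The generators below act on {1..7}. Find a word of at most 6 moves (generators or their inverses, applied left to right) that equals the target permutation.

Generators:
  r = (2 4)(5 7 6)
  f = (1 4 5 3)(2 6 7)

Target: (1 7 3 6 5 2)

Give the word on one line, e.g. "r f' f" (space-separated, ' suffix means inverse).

  after f: (1 4 5 3)(2 6 7)
  after r: (1 2 5 3)(4 7)
  after f': (1 7)(2 4 6)
  after f': (1 6 7 3 5 4 2)
  after r': (1 7 3 6 5 2)

f r f' f' r'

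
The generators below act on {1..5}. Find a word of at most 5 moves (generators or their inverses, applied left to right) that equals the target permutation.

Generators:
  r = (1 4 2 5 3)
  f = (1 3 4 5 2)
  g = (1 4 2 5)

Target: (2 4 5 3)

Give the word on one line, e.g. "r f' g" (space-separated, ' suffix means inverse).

f' g' r'

  after f': (1 2 5 4 3)
  after g': (1 4 3 5)
  after r': (2 4 5 3)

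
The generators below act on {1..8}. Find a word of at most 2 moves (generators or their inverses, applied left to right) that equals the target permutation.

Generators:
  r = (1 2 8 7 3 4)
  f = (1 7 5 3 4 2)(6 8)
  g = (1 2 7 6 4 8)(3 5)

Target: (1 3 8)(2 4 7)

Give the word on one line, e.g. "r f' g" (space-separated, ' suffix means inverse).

r' r'

  after r': (1 4 3 7 8 2)
  after r': (1 3 8)(2 4 7)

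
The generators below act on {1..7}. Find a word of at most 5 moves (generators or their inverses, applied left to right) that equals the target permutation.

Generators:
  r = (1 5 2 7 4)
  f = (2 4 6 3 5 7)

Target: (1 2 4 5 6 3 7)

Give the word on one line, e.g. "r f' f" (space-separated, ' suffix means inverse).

  after f': (2 7 5 3 6 4)
  after r: (1 5 3 6)(2 4 7)
  after r: (1 2)(3 6 5)
  after f': (1 7 5 6 3 4 2)
  after r': (1 2 4 5 6 3 7)

f' r r f' r'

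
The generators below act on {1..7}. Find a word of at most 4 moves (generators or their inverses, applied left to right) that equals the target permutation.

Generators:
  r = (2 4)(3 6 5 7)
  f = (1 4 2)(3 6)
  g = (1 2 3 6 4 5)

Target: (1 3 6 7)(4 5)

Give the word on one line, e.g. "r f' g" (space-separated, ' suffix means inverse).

f r' g

  after f: (1 4 2)(3 6)
  after r': (1 2)(5 6 7)
  after g: (1 3 6 7)(4 5)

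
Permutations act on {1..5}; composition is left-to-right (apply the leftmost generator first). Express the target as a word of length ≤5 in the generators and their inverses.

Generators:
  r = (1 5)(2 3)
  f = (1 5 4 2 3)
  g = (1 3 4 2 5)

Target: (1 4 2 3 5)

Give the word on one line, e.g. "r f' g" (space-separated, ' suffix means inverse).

r g' f'

  after r: (1 5)(2 3)
  after g': (1 2)(3 4)
  after f': (1 4 2 3 5)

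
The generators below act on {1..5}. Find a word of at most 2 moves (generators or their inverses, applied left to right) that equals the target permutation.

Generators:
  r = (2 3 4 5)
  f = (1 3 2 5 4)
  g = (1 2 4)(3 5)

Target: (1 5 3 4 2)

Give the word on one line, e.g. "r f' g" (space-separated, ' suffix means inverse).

f' f'

  after f': (1 4 5 2 3)
  after f': (1 5 3 4 2)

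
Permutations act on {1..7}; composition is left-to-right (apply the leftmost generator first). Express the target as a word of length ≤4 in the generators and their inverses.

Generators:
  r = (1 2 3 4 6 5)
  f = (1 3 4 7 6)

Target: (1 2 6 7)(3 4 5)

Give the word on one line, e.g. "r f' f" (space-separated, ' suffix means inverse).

f' r r r

  after f': (1 6 7 4 3)
  after r: (1 5)(2 3)(6 7)
  after r: (2 4 6 7 5)
  after r: (1 2 6 7)(3 4 5)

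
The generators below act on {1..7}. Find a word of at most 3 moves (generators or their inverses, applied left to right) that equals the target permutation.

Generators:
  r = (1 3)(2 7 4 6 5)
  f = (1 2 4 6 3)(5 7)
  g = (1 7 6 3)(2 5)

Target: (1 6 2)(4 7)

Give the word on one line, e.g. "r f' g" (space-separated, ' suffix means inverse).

r g'

  after r: (1 3)(2 7 4 6 5)
  after g': (1 6 2)(4 7)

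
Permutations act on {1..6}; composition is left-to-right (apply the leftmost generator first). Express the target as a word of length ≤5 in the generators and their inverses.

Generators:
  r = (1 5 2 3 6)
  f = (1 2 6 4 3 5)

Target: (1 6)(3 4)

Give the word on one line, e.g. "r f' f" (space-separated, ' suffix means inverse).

f r' f' f' f'

  after f: (1 2 6 4 3 5)
  after r': (1 5 6 4 2 3)
  after f': (1 3 5 2 4)
  after f': (1 4 5)(2 6)
  after f': (1 6)(3 4)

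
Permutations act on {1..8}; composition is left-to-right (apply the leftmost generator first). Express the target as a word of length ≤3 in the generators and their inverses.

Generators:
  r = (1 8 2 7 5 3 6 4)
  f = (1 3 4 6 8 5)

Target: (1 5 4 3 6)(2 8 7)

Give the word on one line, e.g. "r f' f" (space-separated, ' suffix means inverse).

  after f: (1 3 4 6 8 5)
  after r': (1 5 4 3 6)(2 8 7)

f r'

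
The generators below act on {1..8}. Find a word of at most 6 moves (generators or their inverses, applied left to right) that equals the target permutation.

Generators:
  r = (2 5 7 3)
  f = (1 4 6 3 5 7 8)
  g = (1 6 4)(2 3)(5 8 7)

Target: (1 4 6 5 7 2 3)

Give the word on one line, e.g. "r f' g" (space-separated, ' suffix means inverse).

  after r: (2 5 7 3)
  after g': (1 4 6)(2 7)(5 8)
  after f': (2 5 7)(3 6 8)
  after r': (3 6 8 7)
  after g': (1 4 6 5 7 2 3)

r g' f' r' g'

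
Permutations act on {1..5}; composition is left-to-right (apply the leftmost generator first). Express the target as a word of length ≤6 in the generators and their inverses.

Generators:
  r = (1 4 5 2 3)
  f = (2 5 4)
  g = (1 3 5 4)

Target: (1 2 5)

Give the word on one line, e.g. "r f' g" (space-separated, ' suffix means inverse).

  after f: (2 5 4)
  after g': (1 4 2 3)
  after f: (1 2 3)(4 5)
  after g: (1 2 5)

f g' f g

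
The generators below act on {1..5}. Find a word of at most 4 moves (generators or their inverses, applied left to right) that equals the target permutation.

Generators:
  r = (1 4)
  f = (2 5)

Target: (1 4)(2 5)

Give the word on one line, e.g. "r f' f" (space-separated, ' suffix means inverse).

  after f': (2 5)
  after r: (1 4)(2 5)
  after f: (1 4)
  after f: (1 4)(2 5)

f' r f f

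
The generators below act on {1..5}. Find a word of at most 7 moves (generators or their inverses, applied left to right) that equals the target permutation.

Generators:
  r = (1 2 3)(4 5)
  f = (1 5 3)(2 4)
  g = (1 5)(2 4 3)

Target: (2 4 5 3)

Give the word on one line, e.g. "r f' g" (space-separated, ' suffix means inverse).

f f r g g

  after f: (1 5 3)(2 4)
  after f: (1 3 5)
  after r: (2 3 4 5)
  after g: (1 5 4)
  after g: (2 4 5 3)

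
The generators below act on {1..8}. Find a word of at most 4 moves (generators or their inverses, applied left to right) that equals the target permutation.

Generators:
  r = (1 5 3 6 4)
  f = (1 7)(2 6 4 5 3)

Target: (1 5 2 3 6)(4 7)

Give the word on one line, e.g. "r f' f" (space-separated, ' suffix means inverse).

  after r: (1 5 3 6 4)
  after f: (1 3 4 7)(2 6 5)
  after r': (1 5 2 3 6)(4 7)

r f r'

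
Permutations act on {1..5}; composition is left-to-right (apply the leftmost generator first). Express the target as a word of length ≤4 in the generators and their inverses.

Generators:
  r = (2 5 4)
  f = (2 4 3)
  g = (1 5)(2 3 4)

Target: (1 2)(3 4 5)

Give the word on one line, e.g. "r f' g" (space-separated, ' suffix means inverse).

  after r: (2 5 4)
  after g': (1 5 3 2)
  after r: (1 4 2)(3 5)
  after r: (1 2)(3 4 5)

r g' r r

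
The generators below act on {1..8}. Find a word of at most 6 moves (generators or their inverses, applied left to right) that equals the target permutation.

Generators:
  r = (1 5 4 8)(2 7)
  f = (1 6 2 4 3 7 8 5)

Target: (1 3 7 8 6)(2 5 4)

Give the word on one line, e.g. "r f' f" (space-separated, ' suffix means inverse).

r' f' f' r'

  after r': (1 8 4 5)(2 7)
  after f': (1 7 6)(2 3 4 8)
  after f': (1 3 2 4 7)(5 8 6)
  after r': (1 3 7 8 6)(2 5 4)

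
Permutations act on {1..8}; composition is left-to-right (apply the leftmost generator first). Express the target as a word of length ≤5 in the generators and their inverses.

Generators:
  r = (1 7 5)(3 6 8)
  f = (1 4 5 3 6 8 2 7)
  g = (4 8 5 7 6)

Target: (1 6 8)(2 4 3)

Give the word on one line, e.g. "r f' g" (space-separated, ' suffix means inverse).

g f g' f' r

  after g: (4 8 5 7 6)
  after f: (1 4 2 7 8 3 6 5)
  after g': (1 6 8 3 7 4 2 5)
  after f': (1 3 2 4 8 5 7)
  after r: (1 6 8)(2 4 3)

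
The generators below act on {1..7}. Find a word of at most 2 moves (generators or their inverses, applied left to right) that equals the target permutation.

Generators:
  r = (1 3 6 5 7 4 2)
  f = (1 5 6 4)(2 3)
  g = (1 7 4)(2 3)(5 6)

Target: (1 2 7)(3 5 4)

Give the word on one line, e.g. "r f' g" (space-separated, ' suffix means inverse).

  after r: (1 3 6 5 7 4 2)
  after g: (1 2 7)(3 5 4)

r g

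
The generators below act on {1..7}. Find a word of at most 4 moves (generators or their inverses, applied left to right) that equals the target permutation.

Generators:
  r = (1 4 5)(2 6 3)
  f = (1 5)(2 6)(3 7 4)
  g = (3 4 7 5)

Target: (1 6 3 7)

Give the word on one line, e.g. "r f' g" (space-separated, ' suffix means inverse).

  after f': (1 5)(2 6)(3 4 7)
  after g: (1 3 7 4 5)(2 6)
  after r': (1 6 3 7)

f' g r'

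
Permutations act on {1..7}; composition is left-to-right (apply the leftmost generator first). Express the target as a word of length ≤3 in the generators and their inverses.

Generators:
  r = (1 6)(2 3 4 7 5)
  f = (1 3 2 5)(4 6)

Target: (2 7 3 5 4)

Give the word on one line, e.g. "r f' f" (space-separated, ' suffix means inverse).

  after r': (1 6)(2 5 7 4 3)
  after r': (2 7 3 5 4)

r' r'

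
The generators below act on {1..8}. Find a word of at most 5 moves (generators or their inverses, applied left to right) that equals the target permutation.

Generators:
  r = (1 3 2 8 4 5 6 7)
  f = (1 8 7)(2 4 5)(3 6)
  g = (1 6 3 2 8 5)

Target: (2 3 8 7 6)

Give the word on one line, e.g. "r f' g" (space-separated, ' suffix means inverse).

f f g r

  after f: (1 8 7)(2 4 5)(3 6)
  after f: (1 7 8)(2 5 4)
  after g: (1 7 5 4 8 6 3 2)
  after r: (2 3 8 7 6)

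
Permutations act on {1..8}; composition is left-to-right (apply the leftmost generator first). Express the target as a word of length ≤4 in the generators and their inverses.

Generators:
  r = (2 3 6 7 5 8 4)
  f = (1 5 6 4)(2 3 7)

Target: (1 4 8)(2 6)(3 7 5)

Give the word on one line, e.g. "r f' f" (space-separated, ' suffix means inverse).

  after r': (2 4 8 5 7 6 3)
  after f': (1 4 8)(2 6)(3 7 5)

r' f'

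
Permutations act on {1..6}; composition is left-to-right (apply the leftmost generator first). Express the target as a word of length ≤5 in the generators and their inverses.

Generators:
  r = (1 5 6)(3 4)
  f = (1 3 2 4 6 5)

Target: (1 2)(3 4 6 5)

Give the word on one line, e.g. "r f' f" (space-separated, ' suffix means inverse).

  after f: (1 3 2 4 6 5)
  after f: (1 2 6)(3 4 5)
  after r': (1 2 5 4)
  after r': (1 2)(3 4 6 5)

f f r' r'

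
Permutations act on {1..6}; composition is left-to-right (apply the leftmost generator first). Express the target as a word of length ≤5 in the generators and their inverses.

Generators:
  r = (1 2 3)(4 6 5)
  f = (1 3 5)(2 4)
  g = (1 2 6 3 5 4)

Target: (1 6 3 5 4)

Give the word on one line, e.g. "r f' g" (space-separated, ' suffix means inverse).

g' f' g f

  after g': (1 4 5 3 6 2)
  after f': (1 2 5)(3 6 4)
  after g: (1 6)(2 4 5)
  after f: (1 6 3 5 4)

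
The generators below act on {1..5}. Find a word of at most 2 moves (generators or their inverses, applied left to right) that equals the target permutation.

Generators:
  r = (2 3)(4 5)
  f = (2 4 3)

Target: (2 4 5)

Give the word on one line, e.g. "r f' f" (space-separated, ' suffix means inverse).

  after r': (2 3)(4 5)
  after f': (2 4 5)

r' f'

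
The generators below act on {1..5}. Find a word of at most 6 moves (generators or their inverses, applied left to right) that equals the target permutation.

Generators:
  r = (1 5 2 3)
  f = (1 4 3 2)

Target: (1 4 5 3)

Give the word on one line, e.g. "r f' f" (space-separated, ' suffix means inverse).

f r f' r' f'

  after f: (1 4 3 2)
  after r: (1 4)(2 5)
  after f': (2 5 3 4)
  after r': (1 3 4 5 2)
  after f': (1 4 5 3)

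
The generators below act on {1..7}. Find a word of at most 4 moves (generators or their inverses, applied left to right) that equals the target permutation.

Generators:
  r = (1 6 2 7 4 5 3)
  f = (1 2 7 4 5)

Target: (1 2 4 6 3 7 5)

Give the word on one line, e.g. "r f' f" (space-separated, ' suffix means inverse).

f' r' r' f'

  after f': (1 5 4 7 2)
  after r': (1 4 2 3 5 7 6)
  after r': (1 7)(2 5)(3 4 6)
  after f': (1 2 4 6 3 7 5)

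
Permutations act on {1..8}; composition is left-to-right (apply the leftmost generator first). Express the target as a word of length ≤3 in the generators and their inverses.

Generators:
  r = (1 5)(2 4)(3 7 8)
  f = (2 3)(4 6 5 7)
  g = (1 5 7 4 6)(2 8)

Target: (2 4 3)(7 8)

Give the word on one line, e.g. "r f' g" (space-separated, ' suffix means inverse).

  after r': (1 5)(2 4)(3 8 7)
  after f': (1 6 4 3 8 5)(2 7)
  after g: (2 4 3)(7 8)

r' f' g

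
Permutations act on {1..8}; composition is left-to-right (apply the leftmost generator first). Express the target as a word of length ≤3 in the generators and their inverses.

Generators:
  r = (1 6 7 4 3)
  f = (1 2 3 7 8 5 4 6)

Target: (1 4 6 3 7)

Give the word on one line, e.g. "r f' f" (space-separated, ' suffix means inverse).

  after r: (1 6 7 4 3)
  after r: (1 7 3 6 4)
  after r: (1 4 6 3 7)

r r r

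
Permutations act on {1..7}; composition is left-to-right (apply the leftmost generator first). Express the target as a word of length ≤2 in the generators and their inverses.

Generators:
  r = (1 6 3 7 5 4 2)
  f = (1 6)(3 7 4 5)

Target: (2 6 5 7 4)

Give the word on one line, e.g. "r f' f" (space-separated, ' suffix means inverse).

r f'

  after r: (1 6 3 7 5 4 2)
  after f': (2 6 5 7 4)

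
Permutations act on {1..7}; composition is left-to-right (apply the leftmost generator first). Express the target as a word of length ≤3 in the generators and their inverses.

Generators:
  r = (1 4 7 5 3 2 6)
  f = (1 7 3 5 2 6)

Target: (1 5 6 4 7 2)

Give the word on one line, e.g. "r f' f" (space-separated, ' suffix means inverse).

  after f: (1 7 3 5 2 6)
  after r: (1 5 6 4 7 2)

f r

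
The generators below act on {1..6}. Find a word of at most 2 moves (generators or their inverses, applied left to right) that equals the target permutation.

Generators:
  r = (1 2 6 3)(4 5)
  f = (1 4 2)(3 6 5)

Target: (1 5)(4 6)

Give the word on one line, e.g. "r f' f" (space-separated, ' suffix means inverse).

  after r': (1 3 6 2)(4 5)
  after f': (1 5)(4 6)

r' f'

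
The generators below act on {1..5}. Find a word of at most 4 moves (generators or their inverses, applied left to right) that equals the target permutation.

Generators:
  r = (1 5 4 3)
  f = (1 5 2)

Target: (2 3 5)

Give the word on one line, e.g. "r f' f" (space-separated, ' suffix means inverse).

r f r' f

  after r: (1 5 4 3)
  after f: (1 2)(3 5 4)
  after r': (1 2 3)
  after f: (2 3 5)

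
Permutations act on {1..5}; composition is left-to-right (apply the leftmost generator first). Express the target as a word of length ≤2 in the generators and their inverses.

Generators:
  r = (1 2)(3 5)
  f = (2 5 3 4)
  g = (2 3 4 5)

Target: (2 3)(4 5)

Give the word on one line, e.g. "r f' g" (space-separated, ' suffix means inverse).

  after f': (2 4 3 5)
  after f': (2 3)(4 5)

f' f'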